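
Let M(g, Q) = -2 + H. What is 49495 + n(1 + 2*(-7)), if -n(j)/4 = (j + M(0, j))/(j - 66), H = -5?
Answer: 3910025/79 ≈ 49494.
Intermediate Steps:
M(g, Q) = -7 (M(g, Q) = -2 - 5 = -7)
n(j) = -4*(-7 + j)/(-66 + j) (n(j) = -4*(j - 7)/(j - 66) = -4*(-7 + j)/(-66 + j))
49495 + n(1 + 2*(-7)) = 49495 + 4*(7 - (1 + 2*(-7)))/(-66 + (1 + 2*(-7))) = 49495 + 4*(7 - (1 - 14))/(-66 + (1 - 14)) = 49495 + 4*(7 - 1*(-13))/(-66 - 13) = 49495 + 4*(7 + 13)/(-79) = 49495 + 4*(-1/79)*20 = 49495 - 80/79 = 3910025/79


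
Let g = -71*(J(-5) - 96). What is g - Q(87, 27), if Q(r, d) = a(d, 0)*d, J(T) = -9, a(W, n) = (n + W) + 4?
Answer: 6618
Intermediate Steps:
a(W, n) = 4 + W + n (a(W, n) = (W + n) + 4 = 4 + W + n)
g = 7455 (g = -71*(-9 - 96) = -71*(-105) = 7455)
Q(r, d) = d*(4 + d) (Q(r, d) = (4 + d + 0)*d = (4 + d)*d = d*(4 + d))
g - Q(87, 27) = 7455 - 27*(4 + 27) = 7455 - 27*31 = 7455 - 1*837 = 7455 - 837 = 6618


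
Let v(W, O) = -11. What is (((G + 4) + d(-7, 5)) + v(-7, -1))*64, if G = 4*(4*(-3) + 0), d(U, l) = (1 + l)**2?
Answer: -1216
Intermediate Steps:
G = -48 (G = 4*(-12 + 0) = 4*(-12) = -48)
(((G + 4) + d(-7, 5)) + v(-7, -1))*64 = (((-48 + 4) + (1 + 5)**2) - 11)*64 = ((-44 + 6**2) - 11)*64 = ((-44 + 36) - 11)*64 = (-8 - 11)*64 = -19*64 = -1216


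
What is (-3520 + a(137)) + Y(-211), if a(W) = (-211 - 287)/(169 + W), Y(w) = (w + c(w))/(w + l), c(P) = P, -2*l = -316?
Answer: -9497437/2703 ≈ -3513.7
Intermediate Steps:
l = 158 (l = -½*(-316) = 158)
Y(w) = 2*w/(158 + w) (Y(w) = (w + w)/(w + 158) = (2*w)/(158 + w) = 2*w/(158 + w))
a(W) = -498/(169 + W)
(-3520 + a(137)) + Y(-211) = (-3520 - 498/(169 + 137)) + 2*(-211)/(158 - 211) = (-3520 - 498/306) + 2*(-211)/(-53) = (-3520 - 498*1/306) + 2*(-211)*(-1/53) = (-3520 - 83/51) + 422/53 = -179603/51 + 422/53 = -9497437/2703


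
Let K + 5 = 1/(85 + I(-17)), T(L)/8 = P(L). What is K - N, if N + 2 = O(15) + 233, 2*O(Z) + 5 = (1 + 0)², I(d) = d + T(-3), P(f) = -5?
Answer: -6551/28 ≈ -233.96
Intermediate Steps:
T(L) = -40 (T(L) = 8*(-5) = -40)
I(d) = -40 + d (I(d) = d - 40 = -40 + d)
O(Z) = -2 (O(Z) = -5/2 + (1 + 0)²/2 = -5/2 + (½)*1² = -5/2 + (½)*1 = -5/2 + ½ = -2)
N = 229 (N = -2 + (-2 + 233) = -2 + 231 = 229)
K = -139/28 (K = -5 + 1/(85 + (-40 - 17)) = -5 + 1/(85 - 57) = -5 + 1/28 = -139/28 ≈ -4.9643)
K - N = -139/28 - 1*229 = -139/28 - 229 = -6551/28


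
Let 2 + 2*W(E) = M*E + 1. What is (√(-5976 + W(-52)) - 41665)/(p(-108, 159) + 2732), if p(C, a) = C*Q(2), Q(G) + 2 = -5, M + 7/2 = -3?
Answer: -41665/3488 + I*√23230/6976 ≈ -11.945 + 0.021848*I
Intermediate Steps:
M = -13/2 (M = -7/2 - 3 = -13/2 ≈ -6.5000)
W(E) = -½ - 13*E/4 (W(E) = -1 + (-13*E/2 + 1)/2 = -1 + (1 - 13*E/2)/2 = -1 + (½ - 13*E/4) = -½ - 13*E/4)
Q(G) = -7 (Q(G) = -2 - 5 = -7)
p(C, a) = -7*C (p(C, a) = C*(-7) = -7*C)
(√(-5976 + W(-52)) - 41665)/(p(-108, 159) + 2732) = (√(-5976 + (-½ - 13/4*(-52))) - 41665)/(-7*(-108) + 2732) = (√(-5976 + (-½ + 169)) - 41665)/(756 + 2732) = (√(-5976 + 337/2) - 41665)/3488 = (√(-11615/2) - 41665)*(1/3488) = (I*√23230/2 - 41665)*(1/3488) = (-41665 + I*√23230/2)*(1/3488) = -41665/3488 + I*√23230/6976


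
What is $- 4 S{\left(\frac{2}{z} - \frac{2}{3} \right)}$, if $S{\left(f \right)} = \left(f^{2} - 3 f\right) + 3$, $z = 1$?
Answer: $- \frac{28}{9} \approx -3.1111$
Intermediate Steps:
$S{\left(f \right)} = 3 + f^{2} - 3 f$
$- 4 S{\left(\frac{2}{z} - \frac{2}{3} \right)} = - 4 \left(3 + \left(\frac{2}{1} - \frac{2}{3}\right)^{2} - 3 \left(\frac{2}{1} - \frac{2}{3}\right)\right) = - 4 \left(3 + \left(2 \cdot 1 - \frac{2}{3}\right)^{2} - 3 \left(2 \cdot 1 - \frac{2}{3}\right)\right) = - 4 \left(3 + \left(2 - \frac{2}{3}\right)^{2} - 3 \left(2 - \frac{2}{3}\right)\right) = - 4 \left(3 + \left(\frac{4}{3}\right)^{2} - 4\right) = - 4 \left(3 + \frac{16}{9} - 4\right) = \left(-4\right) \frac{7}{9} = - \frac{28}{9}$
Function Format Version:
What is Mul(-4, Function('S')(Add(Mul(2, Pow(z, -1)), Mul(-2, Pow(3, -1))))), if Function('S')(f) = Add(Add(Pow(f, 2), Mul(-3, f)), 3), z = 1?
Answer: Rational(-28, 9) ≈ -3.1111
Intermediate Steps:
Function('S')(f) = Add(3, Pow(f, 2), Mul(-3, f))
Mul(-4, Function('S')(Add(Mul(2, Pow(z, -1)), Mul(-2, Pow(3, -1))))) = Mul(-4, Add(3, Pow(Add(Mul(2, Pow(1, -1)), Mul(-2, Pow(3, -1))), 2), Mul(-3, Add(Mul(2, Pow(1, -1)), Mul(-2, Pow(3, -1)))))) = Mul(-4, Add(3, Pow(Add(Mul(2, 1), Mul(-2, Rational(1, 3))), 2), Mul(-3, Add(Mul(2, 1), Mul(-2, Rational(1, 3)))))) = Mul(-4, Add(3, Pow(Add(2, Rational(-2, 3)), 2), Mul(-3, Add(2, Rational(-2, 3))))) = Mul(-4, Add(3, Pow(Rational(4, 3), 2), Mul(-3, Rational(4, 3)))) = Mul(-4, Add(3, Rational(16, 9), -4)) = Mul(-4, Rational(7, 9)) = Rational(-28, 9)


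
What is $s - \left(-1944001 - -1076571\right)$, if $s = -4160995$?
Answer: $-3293565$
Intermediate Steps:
$s - \left(-1944001 - -1076571\right) = -4160995 - \left(-1944001 - -1076571\right) = -4160995 - \left(-1944001 + 1076571\right) = -4160995 - -867430 = -4160995 + 867430 = -3293565$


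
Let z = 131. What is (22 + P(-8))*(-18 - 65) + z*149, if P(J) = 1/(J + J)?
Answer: 283171/16 ≈ 17698.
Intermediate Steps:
P(J) = 1/(2*J)
(22 + P(-8))*(-18 - 65) + z*149 = (22 + (½)/(-8))*(-18 - 65) + 131*149 = (22 + (½)*(-⅛))*(-83) + 19519 = (22 - 1/16)*(-83) + 19519 = (351/16)*(-83) + 19519 = -29133/16 + 19519 = 283171/16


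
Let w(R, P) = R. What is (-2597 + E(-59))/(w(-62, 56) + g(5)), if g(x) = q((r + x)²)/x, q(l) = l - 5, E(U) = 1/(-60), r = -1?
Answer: 155821/3588 ≈ 43.428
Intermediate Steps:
E(U) = -1/60
q(l) = -5 + l
g(x) = (-5 + (-1 + x)²)/x
(-2597 + E(-59))/(w(-62, 56) + g(5)) = (-2597 - 1/60)/(-62 + (-5 + (-1 + 5)²)/5) = -155821/(60*(-62 + (-5 + 4²)/5)) = -155821/(60*(-62 + (-5 + 16)/5)) = -155821/(60*(-62 + (⅕)*11)) = -155821/(60*(-62 + 11/5)) = -155821/(60*(-299/5)) = -155821/60*(-5/299) = 155821/3588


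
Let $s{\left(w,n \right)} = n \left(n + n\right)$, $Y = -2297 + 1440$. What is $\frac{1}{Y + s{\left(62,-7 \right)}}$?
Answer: $- \frac{1}{759} \approx -0.0013175$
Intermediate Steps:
$Y = -857$
$s{\left(w,n \right)} = 2 n^{2}$ ($s{\left(w,n \right)} = n 2 n = 2 n^{2}$)
$\frac{1}{Y + s{\left(62,-7 \right)}} = \frac{1}{-857 + 2 \left(-7\right)^{2}} = \frac{1}{-857 + 2 \cdot 49} = \frac{1}{-857 + 98} = \frac{1}{-759} = - \frac{1}{759}$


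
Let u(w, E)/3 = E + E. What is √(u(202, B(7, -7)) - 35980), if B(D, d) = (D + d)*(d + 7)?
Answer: 2*I*√8995 ≈ 189.68*I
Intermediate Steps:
B(D, d) = (7 + d)*(D + d) (B(D, d) = (D + d)*(7 + d) = (7 + d)*(D + d))
u(w, E) = 6*E (u(w, E) = 3*(E + E) = 3*(2*E) = 6*E)
√(u(202, B(7, -7)) - 35980) = √(6*((-7)² + 7*7 + 7*(-7) + 7*(-7)) - 35980) = √(6*(49 + 49 - 49 - 49) - 35980) = √(6*0 - 35980) = √(0 - 35980) = √(-35980) = 2*I*√8995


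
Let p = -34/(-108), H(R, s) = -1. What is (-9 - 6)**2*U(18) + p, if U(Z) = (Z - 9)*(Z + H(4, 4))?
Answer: 1858967/54 ≈ 34425.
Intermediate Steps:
p = 17/54 (p = -34*(-1/108) = 17/54 ≈ 0.31481)
U(Z) = (-1 + Z)*(-9 + Z) (U(Z) = (Z - 9)*(Z - 1) = (-9 + Z)*(-1 + Z) = (-1 + Z)*(-9 + Z))
(-9 - 6)**2*U(18) + p = (-9 - 6)**2*(9 + 18**2 - 10*18) + 17/54 = (-15)**2*(9 + 324 - 180) + 17/54 = 225*153 + 17/54 = 34425 + 17/54 = 1858967/54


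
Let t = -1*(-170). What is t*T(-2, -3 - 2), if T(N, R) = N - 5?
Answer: -1190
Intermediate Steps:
T(N, R) = -5 + N
t = 170
t*T(-2, -3 - 2) = 170*(-5 - 2) = 170*(-7) = -1190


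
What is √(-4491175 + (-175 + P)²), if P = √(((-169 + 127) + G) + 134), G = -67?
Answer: 5*I*√178491 ≈ 2112.4*I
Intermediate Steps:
P = 5 (P = √(((-169 + 127) - 67) + 134) = √((-42 - 67) + 134) = √(-109 + 134) = √25 = 5)
√(-4491175 + (-175 + P)²) = √(-4491175 + (-175 + 5)²) = √(-4491175 + (-170)²) = √(-4491175 + 28900) = √(-4462275) = 5*I*√178491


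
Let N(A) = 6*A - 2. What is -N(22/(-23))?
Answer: 178/23 ≈ 7.7391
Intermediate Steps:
N(A) = -2 + 6*A
-N(22/(-23)) = -(-2 + 6*(22/(-23))) = -(-2 + 6*(22*(-1/23))) = -(-2 + 6*(-22/23)) = -(-2 - 132/23) = -1*(-178/23) = 178/23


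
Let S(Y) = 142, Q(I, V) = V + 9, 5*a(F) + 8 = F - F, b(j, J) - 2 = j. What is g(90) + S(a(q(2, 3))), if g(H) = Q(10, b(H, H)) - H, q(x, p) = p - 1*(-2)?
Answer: 153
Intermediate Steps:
b(j, J) = 2 + j
q(x, p) = 2 + p (q(x, p) = p + 2 = 2 + p)
a(F) = -8/5 (a(F) = -8/5 + (F - F)/5 = -8/5 + (⅕)*0 = -8/5 + 0 = -8/5)
Q(I, V) = 9 + V
g(H) = 11 (g(H) = (9 + (2 + H)) - H = (11 + H) - H = 11)
g(90) + S(a(q(2, 3))) = 11 + 142 = 153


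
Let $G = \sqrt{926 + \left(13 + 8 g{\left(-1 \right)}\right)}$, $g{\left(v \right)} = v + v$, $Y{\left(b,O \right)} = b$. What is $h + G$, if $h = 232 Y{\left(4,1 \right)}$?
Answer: $928 + \sqrt{923} \approx 958.38$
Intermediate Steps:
$g{\left(v \right)} = 2 v$
$h = 928$ ($h = 232 \cdot 4 = 928$)
$G = \sqrt{923}$ ($G = \sqrt{926 + \left(13 + 8 \cdot 2 \left(-1\right)\right)} = \sqrt{926 + \left(13 + 8 \left(-2\right)\right)} = \sqrt{926 + \left(13 - 16\right)} = \sqrt{926 - 3} = \sqrt{923} \approx 30.381$)
$h + G = 928 + \sqrt{923}$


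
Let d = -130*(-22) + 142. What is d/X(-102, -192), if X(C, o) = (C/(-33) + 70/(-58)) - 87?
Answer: -478819/13576 ≈ -35.270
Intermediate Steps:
d = 3002 (d = 2860 + 142 = 3002)
X(C, o) = -2558/29 - C/33 (X(C, o) = (C*(-1/33) + 70*(-1/58)) - 87 = (-C/33 - 35/29) - 87 = (-35/29 - C/33) - 87 = -2558/29 - C/33)
d/X(-102, -192) = 3002/(-2558/29 - 1/33*(-102)) = 3002/(-2558/29 + 34/11) = 3002/(-27152/319) = 3002*(-319/27152) = -478819/13576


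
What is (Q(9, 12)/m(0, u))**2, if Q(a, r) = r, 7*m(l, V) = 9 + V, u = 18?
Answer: 784/81 ≈ 9.6790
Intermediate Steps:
m(l, V) = 9/7 + V/7 (m(l, V) = (9 + V)/7 = 9/7 + V/7)
(Q(9, 12)/m(0, u))**2 = (12/(9/7 + (1/7)*18))**2 = (12/(9/7 + 18/7))**2 = (12/(27/7))**2 = (12*(7/27))**2 = (28/9)**2 = 784/81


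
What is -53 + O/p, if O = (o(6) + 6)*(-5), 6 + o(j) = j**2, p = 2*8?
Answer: -257/4 ≈ -64.250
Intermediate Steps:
p = 16
o(j) = -6 + j**2
O = -180 (O = ((-6 + 6**2) + 6)*(-5) = ((-6 + 36) + 6)*(-5) = (30 + 6)*(-5) = 36*(-5) = -180)
-53 + O/p = -53 - 180/16 = -53 + (1/16)*(-180) = -53 - 45/4 = -257/4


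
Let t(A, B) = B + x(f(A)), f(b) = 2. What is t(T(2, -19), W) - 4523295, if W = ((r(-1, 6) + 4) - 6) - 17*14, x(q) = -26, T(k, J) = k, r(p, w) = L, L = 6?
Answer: -4523555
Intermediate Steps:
r(p, w) = 6
W = -234 (W = ((6 + 4) - 6) - 17*14 = (10 - 6) - 238 = 4 - 238 = -234)
t(A, B) = -26 + B (t(A, B) = B - 26 = -26 + B)
t(T(2, -19), W) - 4523295 = (-26 - 234) - 4523295 = -260 - 4523295 = -4523555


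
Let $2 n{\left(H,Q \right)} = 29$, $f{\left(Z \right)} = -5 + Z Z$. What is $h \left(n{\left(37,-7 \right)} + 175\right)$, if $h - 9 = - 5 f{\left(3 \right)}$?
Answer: $- \frac{4169}{2} \approx -2084.5$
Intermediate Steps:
$f{\left(Z \right)} = -5 + Z^{2}$
$n{\left(H,Q \right)} = \frac{29}{2}$ ($n{\left(H,Q \right)} = \frac{1}{2} \cdot 29 = \frac{29}{2}$)
$h = -11$ ($h = 9 - 5 \left(-5 + 3^{2}\right) = 9 - 5 \left(-5 + 9\right) = 9 - 20 = -11$)
$h \left(n{\left(37,-7 \right)} + 175\right) = - 11 \left(\frac{29}{2} + 175\right) = \left(-11\right) \frac{379}{2} = - \frac{4169}{2}$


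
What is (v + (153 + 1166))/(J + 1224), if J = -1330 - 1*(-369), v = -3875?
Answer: -2556/263 ≈ -9.7186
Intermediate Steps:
J = -961 (J = -1330 + 369 = -961)
(v + (153 + 1166))/(J + 1224) = (-3875 + (153 + 1166))/(-961 + 1224) = (-3875 + 1319)/263 = -2556*1/263 = -2556/263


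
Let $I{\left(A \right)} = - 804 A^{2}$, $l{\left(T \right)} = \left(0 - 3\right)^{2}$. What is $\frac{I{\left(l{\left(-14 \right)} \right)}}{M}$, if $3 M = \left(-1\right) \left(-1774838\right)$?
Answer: $- \frac{97686}{887419} \approx -0.11008$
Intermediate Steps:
$l{\left(T \right)} = 9$ ($l{\left(T \right)} = \left(-3\right)^{2} = 9$)
$M = \frac{1774838}{3}$ ($M = \frac{\left(-1\right) \left(-1774838\right)}{3} = \frac{1}{3} \cdot 1774838 = \frac{1774838}{3} \approx 5.9161 \cdot 10^{5}$)
$\frac{I{\left(l{\left(-14 \right)} \right)}}{M} = \frac{\left(-804\right) 9^{2}}{\frac{1774838}{3}} = \left(-804\right) 81 \cdot \frac{3}{1774838} = \left(-65124\right) \frac{3}{1774838} = - \frac{97686}{887419}$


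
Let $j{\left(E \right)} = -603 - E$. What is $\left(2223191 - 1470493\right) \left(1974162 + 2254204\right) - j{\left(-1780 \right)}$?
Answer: $3182682630291$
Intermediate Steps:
$\left(2223191 - 1470493\right) \left(1974162 + 2254204\right) - j{\left(-1780 \right)} = \left(2223191 - 1470493\right) \left(1974162 + 2254204\right) - \left(-603 - -1780\right) = 752698 \cdot 4228366 - \left(-603 + 1780\right) = 3182682631468 - 1177 = 3182682630291$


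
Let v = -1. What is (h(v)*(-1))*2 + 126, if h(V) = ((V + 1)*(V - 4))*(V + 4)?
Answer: 126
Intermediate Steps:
h(V) = (1 + V)*(-4 + V)*(4 + V) (h(V) = ((1 + V)*(-4 + V))*(4 + V) = (1 + V)*(-4 + V)*(4 + V))
(h(v)*(-1))*2 + 126 = ((-16 + (-1)² + (-1)³ - 16*(-1))*(-1))*2 + 126 = ((-16 + 1 - 1 + 16)*(-1))*2 + 126 = (0*(-1))*2 + 126 = 0*2 + 126 = 0 + 126 = 126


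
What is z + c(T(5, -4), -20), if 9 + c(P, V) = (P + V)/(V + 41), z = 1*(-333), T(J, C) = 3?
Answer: -7199/21 ≈ -342.81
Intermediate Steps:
z = -333
c(P, V) = -9 + (P + V)/(41 + V) (c(P, V) = -9 + (P + V)/(V + 41) = -9 + (P + V)/(41 + V))
z + c(T(5, -4), -20) = -333 + (-369 + 3 - 8*(-20))/(41 - 20) = -333 + (-369 + 3 + 160)/21 = -333 + (1/21)*(-206) = -333 - 206/21 = -7199/21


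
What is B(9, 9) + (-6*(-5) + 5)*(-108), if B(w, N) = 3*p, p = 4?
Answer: -3768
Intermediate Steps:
B(w, N) = 12 (B(w, N) = 3*4 = 12)
B(9, 9) + (-6*(-5) + 5)*(-108) = 12 + (-6*(-5) + 5)*(-108) = 12 + (30 + 5)*(-108) = 12 + 35*(-108) = 12 - 3780 = -3768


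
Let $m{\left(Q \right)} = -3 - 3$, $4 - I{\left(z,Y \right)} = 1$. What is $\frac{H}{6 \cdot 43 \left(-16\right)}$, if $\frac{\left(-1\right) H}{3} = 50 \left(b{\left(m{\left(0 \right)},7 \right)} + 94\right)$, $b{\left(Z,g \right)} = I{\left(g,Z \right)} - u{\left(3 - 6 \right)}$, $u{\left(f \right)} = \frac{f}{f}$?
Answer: $\frac{150}{43} \approx 3.4884$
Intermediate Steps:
$I{\left(z,Y \right)} = 3$ ($I{\left(z,Y \right)} = 4 - 1 = 3$)
$u{\left(f \right)} = 1$
$m{\left(Q \right)} = -6$ ($m{\left(Q \right)} = -3 - 3 = -6$)
$b{\left(Z,g \right)} = 2$ ($b{\left(Z,g \right)} = 3 - 1 = 2$)
$H = -14400$ ($H = - 3 \cdot 50 \left(2 + 94\right) = - 3 \cdot 50 \cdot 96 = \left(-3\right) 4800 = -14400$)
$\frac{H}{6 \cdot 43 \left(-16\right)} = - \frac{14400}{6 \cdot 43 \left(-16\right)} = - \frac{14400}{258 \left(-16\right)} = - \frac{14400}{-4128} = \left(-14400\right) \left(- \frac{1}{4128}\right) = \frac{150}{43}$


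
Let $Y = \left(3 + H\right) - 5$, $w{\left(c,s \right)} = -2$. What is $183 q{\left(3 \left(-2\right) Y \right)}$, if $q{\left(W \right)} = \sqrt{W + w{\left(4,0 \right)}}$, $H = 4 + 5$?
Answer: $366 i \sqrt{11} \approx 1213.9 i$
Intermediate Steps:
$H = 9$
$Y = 7$ ($Y = \left(3 + 9\right) - 5 = 12 - 5 = 7$)
$q{\left(W \right)} = \sqrt{-2 + W}$ ($q{\left(W \right)} = \sqrt{W - 2} = \sqrt{-2 + W}$)
$183 q{\left(3 \left(-2\right) Y \right)} = 183 \sqrt{-2 + 3 \left(-2\right) 7} = 183 \sqrt{-2 - 42} = 183 \sqrt{-44} = 183 \cdot 2 i \sqrt{11} = 366 i \sqrt{11}$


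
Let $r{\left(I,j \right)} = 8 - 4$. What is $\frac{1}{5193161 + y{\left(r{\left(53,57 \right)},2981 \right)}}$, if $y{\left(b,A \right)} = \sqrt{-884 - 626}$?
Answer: $\frac{5193161}{26968921173431} - \frac{i \sqrt{1510}}{26968921173431} \approx 1.9256 \cdot 10^{-7} - 1.4409 \cdot 10^{-12} i$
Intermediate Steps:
$r{\left(I,j \right)} = 4$ ($r{\left(I,j \right)} = 8 - 4 = 4$)
$y{\left(b,A \right)} = i \sqrt{1510}$ ($y{\left(b,A \right)} = \sqrt{-1510} = i \sqrt{1510}$)
$\frac{1}{5193161 + y{\left(r{\left(53,57 \right)},2981 \right)}} = \frac{1}{5193161 + i \sqrt{1510}}$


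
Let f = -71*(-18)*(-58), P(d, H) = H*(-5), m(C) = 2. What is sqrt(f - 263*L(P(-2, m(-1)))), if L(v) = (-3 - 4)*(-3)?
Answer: I*sqrt(79647) ≈ 282.22*I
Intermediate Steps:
P(d, H) = -5*H
L(v) = 21 (L(v) = -7*(-3) = 21)
f = -74124 (f = 1278*(-58) = -74124)
sqrt(f - 263*L(P(-2, m(-1)))) = sqrt(-74124 - 263*21) = sqrt(-74124 - 5523) = sqrt(-79647) = I*sqrt(79647)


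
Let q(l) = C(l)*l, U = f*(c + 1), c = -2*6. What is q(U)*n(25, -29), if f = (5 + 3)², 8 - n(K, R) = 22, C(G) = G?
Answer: -6938624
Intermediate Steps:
c = -12
n(K, R) = -14 (n(K, R) = 8 - 1*22 = 8 - 22 = -14)
f = 64 (f = 8² = 64)
U = -704 (U = 64*(-12 + 1) = 64*(-11) = -704)
q(l) = l² (q(l) = l*l = l²)
q(U)*n(25, -29) = (-704)²*(-14) = 495616*(-14) = -6938624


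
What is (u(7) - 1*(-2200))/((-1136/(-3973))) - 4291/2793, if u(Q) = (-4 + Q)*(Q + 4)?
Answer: 3539115523/453264 ≈ 7808.1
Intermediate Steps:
u(Q) = (-4 + Q)*(4 + Q)
(u(7) - 1*(-2200))/((-1136/(-3973))) - 4291/2793 = ((-16 + 7²) - 1*(-2200))/((-1136/(-3973))) - 4291/2793 = ((-16 + 49) + 2200)/((-1136*(-1/3973))) - 4291*1/2793 = (33 + 2200)/(1136/3973) - 613/399 = 2233*(3973/1136) - 613/399 = 8871709/1136 - 613/399 = 3539115523/453264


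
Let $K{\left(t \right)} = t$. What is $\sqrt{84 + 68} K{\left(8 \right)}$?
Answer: $16 \sqrt{38} \approx 98.631$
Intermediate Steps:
$\sqrt{84 + 68} K{\left(8 \right)} = \sqrt{84 + 68} \cdot 8 = \sqrt{152} \cdot 8 = 2 \sqrt{38} \cdot 8 = 16 \sqrt{38}$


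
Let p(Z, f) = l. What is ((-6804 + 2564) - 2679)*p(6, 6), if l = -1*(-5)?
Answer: -34595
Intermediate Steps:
l = 5
p(Z, f) = 5
((-6804 + 2564) - 2679)*p(6, 6) = ((-6804 + 2564) - 2679)*5 = (-4240 - 2679)*5 = -6919*5 = -34595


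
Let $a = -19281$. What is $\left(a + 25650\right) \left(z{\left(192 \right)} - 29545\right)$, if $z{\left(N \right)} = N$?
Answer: $-186949257$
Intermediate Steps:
$\left(a + 25650\right) \left(z{\left(192 \right)} - 29545\right) = \left(-19281 + 25650\right) \left(192 - 29545\right) = 6369 \left(-29353\right) = -186949257$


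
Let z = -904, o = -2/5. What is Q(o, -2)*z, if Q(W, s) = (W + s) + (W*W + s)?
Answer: 95824/25 ≈ 3833.0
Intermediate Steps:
o = -2/5 (o = -2*1/5 = -2/5 ≈ -0.40000)
Q(W, s) = W + W**2 + 2*s (Q(W, s) = (W + s) + (W**2 + s) = (W + s) + (s + W**2) = W + W**2 + 2*s)
Q(o, -2)*z = (-2/5 + (-2/5)**2 + 2*(-2))*(-904) = (-2/5 + 4/25 - 4)*(-904) = -106/25*(-904) = 95824/25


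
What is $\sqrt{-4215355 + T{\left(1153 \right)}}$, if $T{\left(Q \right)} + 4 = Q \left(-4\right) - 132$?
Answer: $i \sqrt{4220103} \approx 2054.3 i$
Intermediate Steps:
$T{\left(Q \right)} = -136 - 4 Q$ ($T{\left(Q \right)} = -4 + \left(Q \left(-4\right) - 132\right) = -4 - \left(132 + 4 Q\right) = -136 - 4 Q$)
$\sqrt{-4215355 + T{\left(1153 \right)}} = \sqrt{-4215355 - 4748} = \sqrt{-4220103} = i \sqrt{4220103}$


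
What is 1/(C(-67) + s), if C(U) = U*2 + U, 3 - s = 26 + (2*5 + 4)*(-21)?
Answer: 1/70 ≈ 0.014286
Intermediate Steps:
s = 271 (s = 3 - (26 + (2*5 + 4)*(-21)) = 3 - (26 + (10 + 4)*(-21)) = 3 - (26 + 14*(-21)) = 3 - (26 - 294) = 3 - 1*(-268) = 3 + 268 = 271)
C(U) = 3*U (C(U) = 2*U + U = 3*U)
1/(C(-67) + s) = 1/(3*(-67) + 271) = 1/(-201 + 271) = 1/70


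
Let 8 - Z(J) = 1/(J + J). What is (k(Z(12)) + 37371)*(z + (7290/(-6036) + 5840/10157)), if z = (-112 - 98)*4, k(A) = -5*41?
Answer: -159619365978085/5108971 ≈ -3.1243e+7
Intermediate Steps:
Z(J) = 8 - 1/(2*J) (Z(J) = 8 - 1/(J + J) = 8 - 1/(2*J))
k(A) = -205
z = -840 (z = -210*4 = -840)
(k(Z(12)) + 37371)*(z + (7290/(-6036) + 5840/10157)) = (-205 + 37371)*(-840 + (7290/(-6036) + 5840/10157)) = 37166*(-840 + (7290*(-1/6036) + 5840*(1/10157))) = 37166*(-840 + (-1215/1006 + 5840/10157)) = 37166*(-840 - 6465715/10217942) = 37166*(-8589536995/10217942) = -159619365978085/5108971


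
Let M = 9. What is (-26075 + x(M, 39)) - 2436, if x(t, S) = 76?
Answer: -28435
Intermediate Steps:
(-26075 + x(M, 39)) - 2436 = (-26075 + 76) - 2436 = -25999 - 2436 = -28435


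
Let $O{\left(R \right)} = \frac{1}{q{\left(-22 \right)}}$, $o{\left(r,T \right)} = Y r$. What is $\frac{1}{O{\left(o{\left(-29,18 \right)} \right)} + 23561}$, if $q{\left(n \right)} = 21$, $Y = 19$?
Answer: $\frac{21}{494782} \approx 4.2443 \cdot 10^{-5}$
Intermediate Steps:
$o{\left(r,T \right)} = 19 r$
$O{\left(R \right)} = \frac{1}{21}$
$\frac{1}{O{\left(o{\left(-29,18 \right)} \right)} + 23561} = \frac{1}{\frac{1}{21} + 23561} = \frac{1}{\frac{494782}{21}} = \frac{21}{494782}$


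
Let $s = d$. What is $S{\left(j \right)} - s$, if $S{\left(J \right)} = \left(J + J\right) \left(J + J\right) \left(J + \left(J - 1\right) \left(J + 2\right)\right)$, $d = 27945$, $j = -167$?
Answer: $3073674523$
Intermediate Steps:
$s = 27945$
$S{\left(J \right)} = 4 J^{2} \left(J + \left(-1 + J\right) \left(2 + J\right)\right)$ ($S{\left(J \right)} = 2 J 2 J \left(J + \left(-1 + J\right) \left(2 + J\right)\right) = 4 J^{2} \left(J + \left(-1 + J\right) \left(2 + J\right)\right)$)
$S{\left(j \right)} - s = 4 \left(-167\right)^{2} \left(-2 + \left(-167\right)^{2} + 2 \left(-167\right)\right) - 27945 = 4 \cdot 27889 \left(-2 + 27889 - 334\right) - 27945 = 4 \cdot 27889 \cdot 27553 - 27945 = 3073702468 - 27945 = 3073674523$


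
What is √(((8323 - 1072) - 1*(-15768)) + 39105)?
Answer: 2*√15531 ≈ 249.25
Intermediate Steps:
√(((8323 - 1072) - 1*(-15768)) + 39105) = √((7251 + 15768) + 39105) = √(23019 + 39105) = √62124 = 2*√15531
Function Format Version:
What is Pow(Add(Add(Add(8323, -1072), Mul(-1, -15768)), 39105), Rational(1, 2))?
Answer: Mul(2, Pow(15531, Rational(1, 2))) ≈ 249.25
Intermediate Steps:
Pow(Add(Add(Add(8323, -1072), Mul(-1, -15768)), 39105), Rational(1, 2)) = Pow(Add(Add(7251, 15768), 39105), Rational(1, 2)) = Pow(Add(23019, 39105), Rational(1, 2)) = Pow(62124, Rational(1, 2)) = Mul(2, Pow(15531, Rational(1, 2)))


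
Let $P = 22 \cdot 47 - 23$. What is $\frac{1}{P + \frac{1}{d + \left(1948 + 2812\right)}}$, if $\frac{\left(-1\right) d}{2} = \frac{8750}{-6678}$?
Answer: $\frac{2271770}{2296759947} \approx 0.00098912$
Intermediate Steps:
$d = \frac{1250}{477}$ ($d = - 2 \frac{8750}{-6678} = - 2 \cdot 8750 \left(- \frac{1}{6678}\right) = \left(-2\right) \left(- \frac{625}{477}\right) = \frac{1250}{477} \approx 2.6205$)
$P = 1011$ ($P = 1034 - 23 = 1011$)
$\frac{1}{P + \frac{1}{d + \left(1948 + 2812\right)}} = \frac{1}{1011 + \frac{1}{\frac{1250}{477} + \left(1948 + 2812\right)}} = \frac{1}{1011 + \frac{1}{\frac{1250}{477} + 4760}} = \frac{1}{1011 + \frac{1}{\frac{2271770}{477}}} = \frac{1}{1011 + \frac{477}{2271770}} = \frac{1}{\frac{2296759947}{2271770}} = \frac{2271770}{2296759947}$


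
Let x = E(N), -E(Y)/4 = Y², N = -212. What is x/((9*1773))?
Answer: -179776/15957 ≈ -11.266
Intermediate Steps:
E(Y) = -4*Y²
x = -179776 (x = -4*(-212)² = -4*44944 = -179776)
x/((9*1773)) = -179776/(9*1773) = -179776/15957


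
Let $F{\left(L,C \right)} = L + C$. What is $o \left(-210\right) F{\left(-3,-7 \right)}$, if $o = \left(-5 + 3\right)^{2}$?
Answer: $8400$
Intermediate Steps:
$F{\left(L,C \right)} = C + L$
$o = 4$ ($o = \left(-2\right)^{2} = 4$)
$o \left(-210\right) F{\left(-3,-7 \right)} = 4 \left(-210\right) \left(-7 - 3\right) = \left(-840\right) \left(-10\right) = 8400$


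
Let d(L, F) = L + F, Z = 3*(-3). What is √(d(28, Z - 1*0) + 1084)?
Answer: √1103 ≈ 33.211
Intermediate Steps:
Z = -9
d(L, F) = F + L
√(d(28, Z - 1*0) + 1084) = √(((-9 - 1*0) + 28) + 1084) = √(((-9 + 0) + 28) + 1084) = √((-9 + 28) + 1084) = √(19 + 1084) = √1103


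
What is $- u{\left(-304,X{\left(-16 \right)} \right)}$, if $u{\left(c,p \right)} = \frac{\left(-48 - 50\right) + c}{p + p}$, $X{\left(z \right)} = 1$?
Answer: $201$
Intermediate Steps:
$u{\left(c,p \right)} = \frac{-98 + c}{2 p}$
$- u{\left(-304,X{\left(-16 \right)} \right)} = - \frac{-98 - 304}{2 \cdot 1} = - \frac{1 \left(-402\right)}{2} = \left(-1\right) \left(-201\right) = 201$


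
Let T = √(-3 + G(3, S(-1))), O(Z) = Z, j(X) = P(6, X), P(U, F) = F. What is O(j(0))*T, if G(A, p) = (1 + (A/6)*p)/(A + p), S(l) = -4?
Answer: 0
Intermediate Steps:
G(A, p) = (1 + A*p/6)/(A + p) (G(A, p) = (1 + (A*(⅙))*p)/(A + p) = (1 + (A/6)*p)/(A + p) = (1 + A*p/6)/(A + p))
j(X) = X
T = I*√2 (T = √(-3 + (1 + (⅙)*3*(-4))/(3 - 4)) = √(-3 + (1 - 2)/(-1)) = √(-3 - 1*(-1)) = √(-3 + 1) = √(-2) = I*√2 ≈ 1.4142*I)
O(j(0))*T = 0*(I*√2) = 0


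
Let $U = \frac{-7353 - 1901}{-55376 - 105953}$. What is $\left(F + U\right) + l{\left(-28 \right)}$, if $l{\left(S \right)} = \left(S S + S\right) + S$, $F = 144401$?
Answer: $\frac{3344789385}{23047} \approx 1.4513 \cdot 10^{5}$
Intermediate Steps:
$U = \frac{1322}{23047}$ ($U = - \frac{9254}{-161329} = \left(-9254\right) \left(- \frac{1}{161329}\right) = \frac{1322}{23047} \approx 0.057361$)
$l{\left(S \right)} = S^{2} + 2 S$ ($l{\left(S \right)} = \left(S^{2} + S\right) + S = \left(S + S^{2}\right) + S = S^{2} + 2 S$)
$\left(F + U\right) + l{\left(-28 \right)} = \left(144401 + \frac{1322}{23047}\right) - 28 \left(2 - 28\right) = \frac{3328011169}{23047} - -728 = \frac{3328011169}{23047} + 728 = \frac{3344789385}{23047}$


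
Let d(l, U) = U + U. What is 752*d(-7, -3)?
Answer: -4512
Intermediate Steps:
d(l, U) = 2*U
752*d(-7, -3) = 752*(2*(-3)) = 752*(-6) = -4512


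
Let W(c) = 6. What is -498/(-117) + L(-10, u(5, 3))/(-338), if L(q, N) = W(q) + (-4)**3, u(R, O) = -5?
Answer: 2245/507 ≈ 4.4280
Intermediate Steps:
L(q, N) = -58 (L(q, N) = 6 + (-4)**3 = 6 - 64 = -58)
-498/(-117) + L(-10, u(5, 3))/(-338) = -498/(-117) - 58/(-338) = -498*(-1/117) - 58*(-1/338) = 166/39 + 29/169 = 2245/507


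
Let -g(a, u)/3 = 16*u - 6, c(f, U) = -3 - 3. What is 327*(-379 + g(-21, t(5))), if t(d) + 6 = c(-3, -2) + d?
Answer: -8175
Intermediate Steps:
c(f, U) = -6
t(d) = -12 + d (t(d) = -6 + (-6 + d) = -12 + d)
g(a, u) = 18 - 48*u (g(a, u) = -3*(16*u - 6) = -3*(-6 + 16*u) = 18 - 48*u)
327*(-379 + g(-21, t(5))) = 327*(-379 + (18 - 48*(-12 + 5))) = 327*(-379 + (18 - 48*(-7))) = 327*(-379 + (18 + 336)) = 327*(-379 + 354) = 327*(-25) = -8175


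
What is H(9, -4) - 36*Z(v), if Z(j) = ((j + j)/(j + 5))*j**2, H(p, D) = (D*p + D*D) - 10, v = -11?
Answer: -16002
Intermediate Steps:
H(p, D) = -10 + D**2 + D*p (H(p, D) = (D*p + D**2) - 10 = (D**2 + D*p) - 10 = -10 + D**2 + D*p)
Z(j) = 2*j**3/(5 + j) (Z(j) = ((2*j)/(5 + j))*j**2 = (2*j/(5 + j))*j**2 = 2*j**3/(5 + j))
H(9, -4) - 36*Z(v) = (-10 + (-4)**2 - 4*9) - 72*(-11)**3/(5 - 11) = (-10 + 16 - 36) - 72*(-1331)/(-6) = -30 - 72*(-1331)*(-1)/6 = -30 - 36*1331/3 = -30 - 15972 = -16002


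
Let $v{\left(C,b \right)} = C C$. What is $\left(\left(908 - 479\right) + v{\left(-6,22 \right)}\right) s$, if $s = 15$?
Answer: $6975$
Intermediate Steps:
$v{\left(C,b \right)} = C^{2}$
$\left(\left(908 - 479\right) + v{\left(-6,22 \right)}\right) s = \left(\left(908 - 479\right) + \left(-6\right)^{2}\right) 15 = \left(429 + 36\right) 15 = 465 \cdot 15 = 6975$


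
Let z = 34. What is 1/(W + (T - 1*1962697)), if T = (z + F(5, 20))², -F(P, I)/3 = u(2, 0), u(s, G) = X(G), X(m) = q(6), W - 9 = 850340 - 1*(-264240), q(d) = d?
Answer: -1/847852 ≈ -1.1795e-6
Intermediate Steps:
W = 1114589 (W = 9 + (850340 - 1*(-264240)) = 9 + (850340 + 264240) = 9 + 1114580 = 1114589)
X(m) = 6
u(s, G) = 6
F(P, I) = -18 (F(P, I) = -3*6 = -18)
T = 256 (T = (34 - 18)² = 16² = 256)
1/(W + (T - 1*1962697)) = 1/(1114589 + (256 - 1*1962697)) = 1/(1114589 + (256 - 1962697)) = 1/(1114589 - 1962441) = 1/(-847852) = -1/847852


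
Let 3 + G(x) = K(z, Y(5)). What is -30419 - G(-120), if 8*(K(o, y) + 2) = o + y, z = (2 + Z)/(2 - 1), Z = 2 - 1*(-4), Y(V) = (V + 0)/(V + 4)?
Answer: -2189885/72 ≈ -30415.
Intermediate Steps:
Y(V) = V/(4 + V)
Z = 6 (Z = 2 + 4 = 6)
z = 8 (z = (2 + 6)/(2 - 1) = 8/1 = 8*1 = 8)
K(o, y) = -2 + o/8 + y/8 (K(o, y) = -2 + (o + y)/8 = -2 + (o/8 + y/8) = -2 + o/8 + y/8)
G(x) = -283/72 (G(x) = -3 + (-2 + (⅛)*8 + (5/(4 + 5))/8) = -3 + (-2 + 1 + (5/9)/8) = -3 + (-2 + 1 + (5*(⅑))/8) = -3 + (-2 + 1 + (⅛)*(5/9)) = -3 + (-2 + 1 + 5/72) = -3 - 67/72 = -283/72)
-30419 - G(-120) = -30419 - 1*(-283/72) = -30419 + 283/72 = -2189885/72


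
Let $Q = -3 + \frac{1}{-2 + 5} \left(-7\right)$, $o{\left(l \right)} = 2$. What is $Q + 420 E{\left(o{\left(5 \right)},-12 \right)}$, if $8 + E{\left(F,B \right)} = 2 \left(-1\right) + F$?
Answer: $- \frac{10096}{3} \approx -3365.3$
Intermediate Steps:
$Q = - \frac{16}{3}$ ($Q = -3 + \frac{1}{3} \left(-7\right) = -3 - \frac{7}{3} = - \frac{16}{3} \approx -5.3333$)
$E{\left(F,B \right)} = -10 + F$ ($E{\left(F,B \right)} = -8 + \left(2 \left(-1\right) + F\right) = -8 + \left(-2 + F\right) = -10 + F$)
$Q + 420 E{\left(o{\left(5 \right)},-12 \right)} = - \frac{16}{3} + 420 \left(-10 + 2\right) = - \frac{16}{3} + 420 \left(-8\right) = - \frac{16}{3} - 3360 = - \frac{10096}{3}$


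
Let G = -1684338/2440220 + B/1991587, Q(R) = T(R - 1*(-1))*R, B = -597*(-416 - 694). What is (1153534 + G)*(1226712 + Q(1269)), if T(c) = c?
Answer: 305998931643966583656459/93459815945 ≈ 3.2741e+12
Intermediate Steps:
B = 662670 (B = -597*(-1110) = 662670)
Q(R) = R*(1 + R) (Q(R) = (R - 1*(-1))*R = (R + 1)*R = (1 + R)*R = R*(1 + R))
G = -868722538503/2429955214570 (G = -1684338/2440220 + 662670/1991587 = -1684338*1/2440220 + 662670*(1/1991587) = -842169/1220110 + 662670/1991587 = -868722538503/2429955214570 ≈ -0.35751)
(1153534 + G)*(1226712 + Q(1269)) = (1153534 - 868722538503/2429955214570)*(1226712 + 1269*(1 + 1269)) = 2803035089761251877*(1226712 + 1269*1270)/2429955214570 = 2803035089761251877*(1226712 + 1611630)/2429955214570 = (2803035089761251877/2429955214570)*2838342 = 305998931643966583656459/93459815945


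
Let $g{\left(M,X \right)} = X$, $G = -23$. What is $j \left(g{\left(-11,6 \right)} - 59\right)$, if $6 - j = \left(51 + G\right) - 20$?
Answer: $106$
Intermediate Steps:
$j = -2$ ($j = 6 - \left(\left(51 - 23\right) - 20\right) = 6 - \left(28 - 20\right) = 6 - 8 = -2$)
$j \left(g{\left(-11,6 \right)} - 59\right) = - 2 \left(6 - 59\right) = \left(-2\right) \left(-53\right) = 106$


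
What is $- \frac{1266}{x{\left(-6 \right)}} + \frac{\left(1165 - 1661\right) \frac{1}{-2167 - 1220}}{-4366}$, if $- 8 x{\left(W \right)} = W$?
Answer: $- \frac{12480770096}{7393821} \approx -1688.0$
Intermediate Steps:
$x{\left(W \right)} = - \frac{W}{8}$
$- \frac{1266}{x{\left(-6 \right)}} + \frac{\left(1165 - 1661\right) \frac{1}{-2167 - 1220}}{-4366} = - \frac{1266}{\left(- \frac{1}{8}\right) \left(-6\right)} + \frac{\left(1165 - 1661\right) \frac{1}{-2167 - 1220}}{-4366} = - \frac{1266}{\frac{3}{4}} + - \frac{496}{-3387} \left(- \frac{1}{4366}\right) = \left(-1266\right) \frac{4}{3} + \left(-496\right) \left(- \frac{1}{3387}\right) \left(- \frac{1}{4366}\right) = -1688 + \frac{496}{3387} \left(- \frac{1}{4366}\right) = -1688 - \frac{248}{7393821} = - \frac{12480770096}{7393821}$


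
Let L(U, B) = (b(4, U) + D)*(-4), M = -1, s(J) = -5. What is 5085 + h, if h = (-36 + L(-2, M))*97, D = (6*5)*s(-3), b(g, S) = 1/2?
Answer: 59599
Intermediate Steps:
b(g, S) = ½
D = -150 (D = (6*5)*(-5) = 30*(-5) = -150)
L(U, B) = 598 (L(U, B) = (½ - 150)*(-4) = -299/2*(-4) = 598)
h = 54514 (h = (-36 + 598)*97 = 562*97 = 54514)
5085 + h = 5085 + 54514 = 59599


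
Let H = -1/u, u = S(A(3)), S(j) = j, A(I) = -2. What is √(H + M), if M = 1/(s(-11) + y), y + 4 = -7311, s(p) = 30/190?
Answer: 4*√150864961/69491 ≈ 0.70701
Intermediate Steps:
s(p) = 3/19 (s(p) = 30*(1/190) = 3/19)
y = -7315 (y = -4 - 7311 = -7315)
u = -2
M = -19/138982 (M = 1/(3/19 - 7315) = 1/(-138982/19) = -19/138982 ≈ -0.00013671)
H = ½ (H = -1/(-2) = -1*(-½) = ½ ≈ 0.50000)
√(H + M) = √(½ - 19/138982) = √(34736/69491) = 4*√150864961/69491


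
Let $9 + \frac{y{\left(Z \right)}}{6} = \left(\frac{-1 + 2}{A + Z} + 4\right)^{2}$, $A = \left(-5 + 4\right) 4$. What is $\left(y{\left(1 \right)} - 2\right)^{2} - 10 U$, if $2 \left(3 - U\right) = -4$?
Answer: $\frac{5026}{9} \approx 558.44$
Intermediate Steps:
$U = 5$ ($U = 3 - -2 = 3 + 2 = 5$)
$A = -4$ ($A = \left(-1\right) 4 = -4$)
$y{\left(Z \right)} = -54 + 6 \left(4 + \frac{1}{-4 + Z}\right)^{2}$ ($y{\left(Z \right)} = -54 + 6 \left(\frac{-1 + 2}{-4 + Z} + 4\right)^{2} = -54 + 6 \left(1 \frac{1}{-4 + Z} + 4\right)^{2} = -54 + 6 \left(\frac{1}{-4 + Z} + 4\right)^{2} = -54 + 6 \left(4 + \frac{1}{-4 + Z}\right)^{2}$)
$\left(y{\left(1 \right)} - 2\right)^{2} - 10 U = \left(\frac{6 \left(81 - 48 + 7 \cdot 1^{2}\right)}{16 + 1^{2} - 8} - 2\right)^{2} - 50 = \left(\frac{6 \left(81 - 48 + 7 \cdot 1\right)}{16 + 1 - 8} - 2\right)^{2} - 50 = \left(\frac{6 \left(81 - 48 + 7\right)}{9} - 2\right)^{2} - 50 = \left(6 \cdot \frac{1}{9} \cdot 40 - 2\right)^{2} - 50 = \left(\frac{80}{3} - 2\right)^{2} - 50 = \left(\frac{74}{3}\right)^{2} - 50 = \frac{5476}{9} - 50 = \frac{5026}{9}$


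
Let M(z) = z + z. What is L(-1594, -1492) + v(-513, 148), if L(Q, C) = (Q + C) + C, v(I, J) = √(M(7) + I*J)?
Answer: -4578 + I*√75910 ≈ -4578.0 + 275.52*I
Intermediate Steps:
M(z) = 2*z
v(I, J) = √(14 + I*J) (v(I, J) = √(2*7 + I*J) = √(14 + I*J))
L(Q, C) = Q + 2*C (L(Q, C) = (C + Q) + C = Q + 2*C)
L(-1594, -1492) + v(-513, 148) = (-1594 + 2*(-1492)) + √(14 - 513*148) = (-1594 - 2984) + √(14 - 75924) = -4578 + √(-75910) = -4578 + I*√75910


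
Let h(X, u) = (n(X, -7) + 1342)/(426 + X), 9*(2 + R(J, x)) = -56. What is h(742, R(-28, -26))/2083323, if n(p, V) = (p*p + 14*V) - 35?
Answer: 551773/2433321264 ≈ 0.00022676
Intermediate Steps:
R(J, x) = -74/9 (R(J, x) = -2 + (1/9)*(-56) = -2 - 56/9 = -74/9)
n(p, V) = -35 + p**2 + 14*V (n(p, V) = (p**2 + 14*V) - 35 = -35 + p**2 + 14*V)
h(X, u) = (1209 + X**2)/(426 + X) (h(X, u) = ((-35 + X**2 + 14*(-7)) + 1342)/(426 + X) = ((-35 + X**2 - 98) + 1342)/(426 + X) = ((-133 + X**2) + 1342)/(426 + X) = (1209 + X**2)/(426 + X))
h(742, R(-28, -26))/2083323 = ((1209 + 742**2)/(426 + 742))/2083323 = ((1209 + 550564)/1168)*(1/2083323) = ((1/1168)*551773)*(1/2083323) = (551773/1168)*(1/2083323) = 551773/2433321264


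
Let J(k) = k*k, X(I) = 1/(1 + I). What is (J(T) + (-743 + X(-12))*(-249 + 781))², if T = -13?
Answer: 18893879130681/121 ≈ 1.5615e+11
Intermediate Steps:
J(k) = k²
(J(T) + (-743 + X(-12))*(-249 + 781))² = ((-13)² + (-743 + 1/(1 - 12))*(-249 + 781))² = (169 + (-743 + 1/(-11))*532)² = (169 + (-743 - 1/11)*532)² = (169 - 8174/11*532)² = (169 - 4348568/11)² = (-4346709/11)² = 18893879130681/121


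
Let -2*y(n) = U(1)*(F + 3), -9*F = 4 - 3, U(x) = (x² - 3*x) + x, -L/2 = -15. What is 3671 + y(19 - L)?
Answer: 33052/9 ≈ 3672.4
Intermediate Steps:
L = 30 (L = -2*(-15) = 30)
U(x) = x² - 2*x
F = -⅑ (F = -(4 - 3)/9 = -⅑*1 = -⅑ ≈ -0.11111)
y(n) = 13/9 (y(n) = -1*(-2 + 1)*(-⅑ + 3)/2 = -1*(-1)*26/(2*9) = -(-1)*26/(2*9) = -½*(-26/9) = 13/9)
3671 + y(19 - L) = 3671 + 13/9 = 33052/9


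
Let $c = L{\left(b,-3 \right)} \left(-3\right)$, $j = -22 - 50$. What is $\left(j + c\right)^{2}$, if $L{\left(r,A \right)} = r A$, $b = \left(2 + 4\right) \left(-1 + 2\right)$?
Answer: $324$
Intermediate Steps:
$j = -72$
$b = 6$ ($b = 6 \cdot 1 = 6$)
$L{\left(r,A \right)} = A r$
$c = 54$ ($c = \left(-3\right) 6 \left(-3\right) = \left(-18\right) \left(-3\right) = 54$)
$\left(j + c\right)^{2} = \left(-72 + 54\right)^{2} = \left(-18\right)^{2} = 324$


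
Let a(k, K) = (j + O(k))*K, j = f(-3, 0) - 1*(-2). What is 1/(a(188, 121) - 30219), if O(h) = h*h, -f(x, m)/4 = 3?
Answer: 1/4245195 ≈ 2.3556e-7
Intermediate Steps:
f(x, m) = -12 (f(x, m) = -4*3 = -12)
O(h) = h**2
j = -10 (j = -12 - 1*(-2) = -12 + 2 = -10)
a(k, K) = K*(-10 + k**2) (a(k, K) = (-10 + k**2)*K = K*(-10 + k**2))
1/(a(188, 121) - 30219) = 1/(121*(-10 + 188**2) - 30219) = 1/(121*(-10 + 35344) - 30219) = 1/(121*35334 - 30219) = 1/(4275414 - 30219) = 1/4245195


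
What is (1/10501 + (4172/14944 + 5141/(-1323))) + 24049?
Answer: 1248042162024013/51903586728 ≈ 24045.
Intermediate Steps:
(1/10501 + (4172/14944 + 5141/(-1323))) + 24049 = (1/10501 + (4172*(1/14944) + 5141*(-1/1323))) + 24049 = (1/10501 + (1043/3736 - 5141/1323)) + 24049 = (1/10501 - 17826887/4942728) + 24049 = -187195197659/51903586728 + 24049 = 1248042162024013/51903586728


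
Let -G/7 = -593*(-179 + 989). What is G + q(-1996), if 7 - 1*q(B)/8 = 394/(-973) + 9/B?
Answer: 1632521067244/485527 ≈ 3.3624e+6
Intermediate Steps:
q(B) = 57640/973 - 72/B (q(B) = 56 - 8*(394/(-973) + 9/B) = 56 - 8*(394*(-1/973) + 9/B) = 56 - 8*(-394/973 + 9/B) = 56 + (3152/973 - 72/B) = 57640/973 - 72/B)
G = 3362310 (G = -(-4151)*(-179 + 989) = -(-4151)*810 = -7*(-480330) = 3362310)
G + q(-1996) = 3362310 + (57640/973 - 72/(-1996)) = 3362310 + (57640/973 - 72*(-1/1996)) = 3362310 + (57640/973 + 18/499) = 3362310 + 28779874/485527 = 1632521067244/485527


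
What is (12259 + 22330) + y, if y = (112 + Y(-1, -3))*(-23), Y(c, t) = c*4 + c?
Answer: 32128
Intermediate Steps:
Y(c, t) = 5*c (Y(c, t) = 4*c + c = 5*c)
y = -2461 (y = (112 + 5*(-1))*(-23) = (112 - 5)*(-23) = 107*(-23) = -2461)
(12259 + 22330) + y = (12259 + 22330) - 2461 = 34589 - 2461 = 32128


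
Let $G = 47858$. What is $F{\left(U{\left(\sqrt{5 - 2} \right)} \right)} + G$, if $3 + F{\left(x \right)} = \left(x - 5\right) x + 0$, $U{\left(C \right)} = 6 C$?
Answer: $47963 - 30 \sqrt{3} \approx 47911.0$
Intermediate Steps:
$F{\left(x \right)} = -3 + x \left(-5 + x\right)$ ($F{\left(x \right)} = -3 + \left(\left(x - 5\right) x + 0\right) = -3 + \left(\left(-5 + x\right) x + 0\right) = -3 + \left(x \left(-5 + x\right) + 0\right) = -3 + x \left(-5 + x\right)$)
$F{\left(U{\left(\sqrt{5 - 2} \right)} \right)} + G = \left(-3 + \left(6 \sqrt{5 - 2}\right)^{2} - 5 \cdot 6 \sqrt{5 - 2}\right) + 47858 = \left(-3 + \left(6 \sqrt{3}\right)^{2} - 5 \cdot 6 \sqrt{3}\right) + 47858 = \left(-3 + 108 - 30 \sqrt{3}\right) + 47858 = \left(105 - 30 \sqrt{3}\right) + 47858 = 47963 - 30 \sqrt{3}$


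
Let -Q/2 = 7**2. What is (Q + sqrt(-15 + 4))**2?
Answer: (98 - I*sqrt(11))**2 ≈ 9593.0 - 650.06*I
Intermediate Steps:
Q = -98 (Q = -2*7**2 = -2*49 = -98)
(Q + sqrt(-15 + 4))**2 = (-98 + sqrt(-15 + 4))**2 = (-98 + sqrt(-11))**2 = (-98 + I*sqrt(11))**2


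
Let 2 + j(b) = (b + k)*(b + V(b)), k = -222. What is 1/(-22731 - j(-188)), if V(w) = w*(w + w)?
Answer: 1/28882271 ≈ 3.4623e-8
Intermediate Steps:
V(w) = 2*w² (V(w) = w*(2*w) = 2*w²)
j(b) = -2 + (-222 + b)*(b + 2*b²) (j(b) = -2 + (b - 222)*(b + 2*b²) = -2 + (-222 + b)*(b + 2*b²))
1/(-22731 - j(-188)) = 1/(-22731 - (-2 - 443*(-188)² - 222*(-188) + 2*(-188)³)) = 1/(-22731 - (-2 - 443*35344 + 41736 + 2*(-6644672))) = 1/(-22731 - (-2 - 15657392 + 41736 - 13289344)) = 1/(-22731 - 1*(-28905002)) = 1/(-22731 + 28905002) = 1/28882271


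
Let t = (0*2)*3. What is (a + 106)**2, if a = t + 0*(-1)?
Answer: 11236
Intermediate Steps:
t = 0 (t = 0*3 = 0)
a = 0 (a = 0 + 0*(-1) = 0 + 0 = 0)
(a + 106)**2 = (0 + 106)**2 = 106**2 = 11236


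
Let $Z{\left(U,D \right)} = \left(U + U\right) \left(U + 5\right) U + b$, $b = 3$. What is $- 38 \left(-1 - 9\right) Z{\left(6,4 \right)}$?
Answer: $302100$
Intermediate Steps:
$Z{\left(U,D \right)} = 3 + 2 U^{2} \left(5 + U\right)$ ($Z{\left(U,D \right)} = \left(U + U\right) \left(U + 5\right) U + 3 = 2 U \left(5 + U\right) U + 3 = 2 U^{2} \left(5 + U\right) + 3 = 3 + 2 U^{2} \left(5 + U\right)$)
$- 38 \left(-1 - 9\right) Z{\left(6,4 \right)} = - 38 \left(-1 - 9\right) \left(3 + 2 \cdot 6^{3} + 10 \cdot 6^{2}\right) = \left(-38\right) \left(-10\right) \left(3 + 2 \cdot 216 + 10 \cdot 36\right) = 380 \left(3 + 432 + 360\right) = 380 \cdot 795 = 302100$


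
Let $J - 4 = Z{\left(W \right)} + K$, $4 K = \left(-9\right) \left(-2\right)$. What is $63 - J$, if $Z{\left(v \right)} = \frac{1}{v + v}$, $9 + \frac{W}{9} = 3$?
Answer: $\frac{5887}{108} \approx 54.509$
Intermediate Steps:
$K = \frac{9}{2}$ ($K = \frac{\left(-9\right) \left(-2\right)}{4} = \frac{1}{4} \cdot 18 = \frac{9}{2} \approx 4.5$)
$W = -54$ ($W = -81 + 9 \cdot 3 = -81 + 27 = -54$)
$Z{\left(v \right)} = \frac{1}{2 v}$
$J = \frac{917}{108}$ ($J = 4 + \left(\frac{1}{2 \left(-54\right)} + \frac{9}{2}\right) = 4 + \left(\frac{1}{2} \left(- \frac{1}{54}\right) + \frac{9}{2}\right) = 4 + \left(- \frac{1}{108} + \frac{9}{2}\right) = 4 + \frac{485}{108} = \frac{917}{108} \approx 8.4907$)
$63 - J = 63 - \frac{917}{108} = \frac{5887}{108}$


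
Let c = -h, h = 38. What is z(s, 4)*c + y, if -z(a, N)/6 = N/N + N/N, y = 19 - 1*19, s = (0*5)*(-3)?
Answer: 456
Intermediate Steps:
s = 0 (s = 0*(-3) = 0)
y = 0 (y = 19 - 19 = 0)
z(a, N) = -12 (z(a, N) = -6*(N/N + N/N) = -6*(1 + 1) = -6*2 = -12)
c = -38 (c = -1*38 = -38)
z(s, 4)*c + y = -12*(-38) + 0 = 456 + 0 = 456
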